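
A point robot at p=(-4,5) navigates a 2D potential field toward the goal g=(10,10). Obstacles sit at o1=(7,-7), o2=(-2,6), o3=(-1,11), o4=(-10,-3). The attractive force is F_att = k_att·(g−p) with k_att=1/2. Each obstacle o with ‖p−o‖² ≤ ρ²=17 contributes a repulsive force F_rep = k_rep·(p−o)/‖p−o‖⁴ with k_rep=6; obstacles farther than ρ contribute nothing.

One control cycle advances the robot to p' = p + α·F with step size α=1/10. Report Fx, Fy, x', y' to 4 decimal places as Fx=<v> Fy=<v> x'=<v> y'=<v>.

Fx=6.5200 Fy=2.2600 x'=-3.3480 y'=5.2260

F_att = 1/2·(g−p) = 1/2·(14,5) = (7.0000,2.5000)
o1: d²=265 > ρ²=17 → inactive
o2: d²=5 ≤ ρ²=17; F_rep = 6·(-2,-1)/5² = (-0.4800,-0.2400)
o3: d²=45 > ρ²=17 → inactive
o4: d²=100 > ρ²=17 → inactive
F = F_att + ΣF_rep = (6.5200,2.2600)
p' = p + 1/10·F = (-3.3480,5.2260)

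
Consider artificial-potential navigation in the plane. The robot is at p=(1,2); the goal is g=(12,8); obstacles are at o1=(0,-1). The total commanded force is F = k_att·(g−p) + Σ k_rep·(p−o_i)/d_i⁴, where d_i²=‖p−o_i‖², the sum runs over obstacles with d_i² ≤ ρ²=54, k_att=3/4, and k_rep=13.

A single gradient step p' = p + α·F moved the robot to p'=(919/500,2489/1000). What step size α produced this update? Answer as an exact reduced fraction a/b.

α = 1/10

F_att = 3/4·(g−p) = 3/4·(11,6) = (8.2500,4.5000)
o1: d²=10 ≤ ρ²=54; F_rep = 13·(1,3)/10² = (0.1300,0.3900)
F = F_att + ΣF_rep = (8.3800,4.8900)
Δp = p'−p = (0.8380,0.4890); α = Δx/Fx = (419/500) / (419/50) = 1/10
check: Δy/Fy = (489/1000) / (489/100) = 1/10 ✓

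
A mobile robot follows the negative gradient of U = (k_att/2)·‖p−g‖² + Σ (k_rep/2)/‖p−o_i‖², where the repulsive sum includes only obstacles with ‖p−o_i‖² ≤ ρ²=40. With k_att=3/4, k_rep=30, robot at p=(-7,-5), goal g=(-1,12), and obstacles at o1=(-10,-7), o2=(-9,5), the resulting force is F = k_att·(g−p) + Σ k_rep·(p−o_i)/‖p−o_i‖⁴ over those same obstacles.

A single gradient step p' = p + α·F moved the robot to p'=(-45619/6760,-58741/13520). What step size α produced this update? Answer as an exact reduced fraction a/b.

α = 1/20

F_att = 3/4·(g−p) = 3/4·(6,17) = (4.5000,12.7500)
o1: d²=13 ≤ ρ²=40; F_rep = 30·(3,2)/13² = (0.5325,0.3550)
o2: d²=104 > ρ²=40 → inactive
F = F_att + ΣF_rep = (5.0325,13.1050)
Δp = p'−p = (0.2516,0.6553); α = Δx/Fx = (1701/6760) / (1701/338) = 1/20
check: Δy/Fy = (8859/13520) / (8859/676) = 1/20 ✓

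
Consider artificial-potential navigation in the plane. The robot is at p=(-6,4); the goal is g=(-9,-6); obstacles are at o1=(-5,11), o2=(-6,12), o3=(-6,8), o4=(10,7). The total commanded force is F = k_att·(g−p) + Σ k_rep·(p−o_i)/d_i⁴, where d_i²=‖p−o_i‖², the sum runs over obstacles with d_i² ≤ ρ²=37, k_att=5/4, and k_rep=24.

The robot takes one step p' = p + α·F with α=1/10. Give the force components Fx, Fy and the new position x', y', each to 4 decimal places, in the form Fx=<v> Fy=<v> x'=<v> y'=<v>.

F_att = 5/4·(g−p) = 5/4·(-3,-10) = (-3.7500,-12.5000)
o1: d²=50 > ρ²=37 → inactive
o2: d²=64 > ρ²=37 → inactive
o3: d²=16 ≤ ρ²=37; F_rep = 24·(0,-4)/16² = (0.0000,-0.3750)
o4: d²=265 > ρ²=37 → inactive
F = F_att + ΣF_rep = (-3.7500,-12.8750)
p' = p + 1/10·F = (-6.3750,2.7125)

Fx=-3.7500 Fy=-12.8750 x'=-6.3750 y'=2.7125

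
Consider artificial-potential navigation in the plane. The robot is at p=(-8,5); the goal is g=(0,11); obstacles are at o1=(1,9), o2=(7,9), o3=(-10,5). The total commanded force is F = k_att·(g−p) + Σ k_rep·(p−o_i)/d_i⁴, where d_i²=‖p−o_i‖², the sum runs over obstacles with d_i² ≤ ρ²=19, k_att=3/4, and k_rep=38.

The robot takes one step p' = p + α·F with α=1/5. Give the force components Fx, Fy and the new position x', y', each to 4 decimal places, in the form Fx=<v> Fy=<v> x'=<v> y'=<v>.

Fx=10.7500 Fy=4.5000 x'=-5.8500 y'=5.9000

F_att = 3/4·(g−p) = 3/4·(8,6) = (6.0000,4.5000)
o1: d²=97 > ρ²=19 → inactive
o2: d²=241 > ρ²=19 → inactive
o3: d²=4 ≤ ρ²=19; F_rep = 38·(2,0)/4² = (4.7500,0.0000)
F = F_att + ΣF_rep = (10.7500,4.5000)
p' = p + 1/5·F = (-5.8500,5.9000)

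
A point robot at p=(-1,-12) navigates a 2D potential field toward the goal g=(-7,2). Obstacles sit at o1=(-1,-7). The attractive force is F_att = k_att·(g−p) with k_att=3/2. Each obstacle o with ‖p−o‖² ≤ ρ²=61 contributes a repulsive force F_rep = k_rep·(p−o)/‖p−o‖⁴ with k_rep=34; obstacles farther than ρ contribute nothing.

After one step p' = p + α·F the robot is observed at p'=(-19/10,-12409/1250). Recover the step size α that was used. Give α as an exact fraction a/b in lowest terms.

α = 1/10

F_att = 3/2·(g−p) = 3/2·(-6,14) = (-9.0000,21.0000)
o1: d²=25 ≤ ρ²=61; F_rep = 34·(0,-5)/25² = (0.0000,-0.2720)
F = F_att + ΣF_rep = (-9.0000,20.7280)
Δp = p'−p = (-0.9000,2.0728); α = Δx/Fx = (-9/10) / (-9) = 1/10
check: Δy/Fy = (2591/1250) / (2591/125) = 1/10 ✓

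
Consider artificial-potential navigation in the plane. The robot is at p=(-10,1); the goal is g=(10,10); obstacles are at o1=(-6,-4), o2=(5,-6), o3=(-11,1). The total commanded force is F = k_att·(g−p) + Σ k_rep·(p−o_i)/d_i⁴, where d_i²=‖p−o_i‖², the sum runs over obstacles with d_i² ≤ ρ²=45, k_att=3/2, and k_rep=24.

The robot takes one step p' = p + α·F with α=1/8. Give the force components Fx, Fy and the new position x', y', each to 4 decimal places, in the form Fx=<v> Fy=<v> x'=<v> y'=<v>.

F_att = 3/2·(g−p) = 3/2·(20,9) = (30.0000,13.5000)
o1: d²=41 ≤ ρ²=45; F_rep = 24·(-4,5)/41² = (-0.0571,0.0714)
o2: d²=274 > ρ²=45 → inactive
o3: d²=1 ≤ ρ²=45; F_rep = 24·(1,0)/1² = (24.0000,0.0000)
F = F_att + ΣF_rep = (53.9429,13.5714)
p' = p + 1/8·F = (-3.2571,2.6964)

Fx=53.9429 Fy=13.5714 x'=-3.2571 y'=2.6964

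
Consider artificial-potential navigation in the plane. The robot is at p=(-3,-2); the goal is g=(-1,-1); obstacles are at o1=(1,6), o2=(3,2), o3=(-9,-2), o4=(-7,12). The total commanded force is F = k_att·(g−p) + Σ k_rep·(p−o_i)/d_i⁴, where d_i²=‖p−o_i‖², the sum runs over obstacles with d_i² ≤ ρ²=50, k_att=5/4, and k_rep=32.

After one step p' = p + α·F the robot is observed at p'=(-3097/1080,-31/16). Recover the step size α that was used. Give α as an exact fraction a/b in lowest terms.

F_att = 5/4·(g−p) = 5/4·(2,1) = (2.5000,1.2500)
o1: d²=80 > ρ²=50 → inactive
o2: d²=52 > ρ²=50 → inactive
o3: d²=36 ≤ ρ²=50; F_rep = 32·(6,0)/36² = (0.1481,0.0000)
o4: d²=212 > ρ²=50 → inactive
F = F_att + ΣF_rep = (2.6481,1.2500)
Δp = p'−p = (0.1324,0.0625); α = Δx/Fx = (143/1080) / (143/54) = 1/20
check: Δy/Fy = (1/16) / (5/4) = 1/20 ✓

α = 1/20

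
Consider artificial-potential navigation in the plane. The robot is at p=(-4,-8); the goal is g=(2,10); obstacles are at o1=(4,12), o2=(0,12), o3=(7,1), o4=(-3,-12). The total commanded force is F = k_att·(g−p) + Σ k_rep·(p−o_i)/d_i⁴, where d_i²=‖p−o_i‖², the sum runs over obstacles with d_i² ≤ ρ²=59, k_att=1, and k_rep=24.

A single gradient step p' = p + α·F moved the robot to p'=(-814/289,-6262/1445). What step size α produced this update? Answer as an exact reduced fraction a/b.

F_att = 1·(g−p) = 1·(6,18) = (6.0000,18.0000)
o1: d²=464 > ρ²=59 → inactive
o2: d²=416 > ρ²=59 → inactive
o3: d²=202 > ρ²=59 → inactive
o4: d²=17 ≤ ρ²=59; F_rep = 24·(-1,4)/17² = (-0.0830,0.3322)
F = F_att + ΣF_rep = (5.9170,18.3322)
Δp = p'−p = (1.1834,3.6664); α = Δx/Fx = (342/289) / (1710/289) = 1/5
check: Δy/Fy = (5298/1445) / (5298/289) = 1/5 ✓

α = 1/5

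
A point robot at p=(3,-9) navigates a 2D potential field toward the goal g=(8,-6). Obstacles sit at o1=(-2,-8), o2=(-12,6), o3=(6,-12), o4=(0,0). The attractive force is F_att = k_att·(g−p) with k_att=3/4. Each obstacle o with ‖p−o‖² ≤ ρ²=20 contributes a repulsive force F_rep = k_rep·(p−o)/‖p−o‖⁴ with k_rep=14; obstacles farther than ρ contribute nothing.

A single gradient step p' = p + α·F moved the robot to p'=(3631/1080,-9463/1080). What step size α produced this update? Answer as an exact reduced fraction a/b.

α = 1/10

F_att = 3/4·(g−p) = 3/4·(5,3) = (3.7500,2.2500)
o1: d²=26 > ρ²=20 → inactive
o2: d²=450 > ρ²=20 → inactive
o3: d²=18 ≤ ρ²=20; F_rep = 14·(-3,3)/18² = (-0.1296,0.1296)
o4: d²=90 > ρ²=20 → inactive
F = F_att + ΣF_rep = (3.6204,2.3796)
Δp = p'−p = (0.3620,0.2380); α = Δx/Fx = (391/1080) / (391/108) = 1/10
check: Δy/Fy = (257/1080) / (257/108) = 1/10 ✓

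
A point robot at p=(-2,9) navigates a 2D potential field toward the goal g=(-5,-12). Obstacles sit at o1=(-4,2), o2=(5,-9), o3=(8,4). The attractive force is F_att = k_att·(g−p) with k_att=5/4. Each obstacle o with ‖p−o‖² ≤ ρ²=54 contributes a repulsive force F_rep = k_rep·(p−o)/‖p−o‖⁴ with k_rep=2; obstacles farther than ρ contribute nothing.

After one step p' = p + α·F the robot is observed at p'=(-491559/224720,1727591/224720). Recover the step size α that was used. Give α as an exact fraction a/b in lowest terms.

F_att = 5/4·(g−p) = 5/4·(-3,-21) = (-3.7500,-26.2500)
o1: d²=53 ≤ ρ²=54; F_rep = 2·(2,7)/53² = (0.0014,0.0050)
o2: d²=373 > ρ²=54 → inactive
o3: d²=125 > ρ²=54 → inactive
F = F_att + ΣF_rep = (-3.7486,-26.2450)
Δp = p'−p = (-0.1874,-1.3123); α = Δx/Fx = (-42119/224720) / (-42119/11236) = 1/20
check: Δy/Fy = (-294889/224720) / (-294889/11236) = 1/20 ✓

α = 1/20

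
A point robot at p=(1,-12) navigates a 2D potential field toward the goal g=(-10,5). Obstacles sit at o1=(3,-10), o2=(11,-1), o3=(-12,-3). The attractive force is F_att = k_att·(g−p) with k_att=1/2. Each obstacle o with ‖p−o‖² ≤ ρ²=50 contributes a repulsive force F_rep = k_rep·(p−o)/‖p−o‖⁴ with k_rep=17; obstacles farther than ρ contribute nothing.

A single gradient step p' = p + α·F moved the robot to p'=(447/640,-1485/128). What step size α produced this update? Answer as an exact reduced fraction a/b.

F_att = 1/2·(g−p) = 1/2·(-11,17) = (-5.5000,8.5000)
o1: d²=8 ≤ ρ²=50; F_rep = 17·(-2,-2)/8² = (-0.5312,-0.5312)
o2: d²=221 > ρ²=50 → inactive
o3: d²=250 > ρ²=50 → inactive
F = F_att + ΣF_rep = (-6.0312,7.9688)
Δp = p'−p = (-0.3016,0.3984); α = Δx/Fx = (-193/640) / (-193/32) = 1/20
check: Δy/Fy = (51/128) / (255/32) = 1/20 ✓

α = 1/20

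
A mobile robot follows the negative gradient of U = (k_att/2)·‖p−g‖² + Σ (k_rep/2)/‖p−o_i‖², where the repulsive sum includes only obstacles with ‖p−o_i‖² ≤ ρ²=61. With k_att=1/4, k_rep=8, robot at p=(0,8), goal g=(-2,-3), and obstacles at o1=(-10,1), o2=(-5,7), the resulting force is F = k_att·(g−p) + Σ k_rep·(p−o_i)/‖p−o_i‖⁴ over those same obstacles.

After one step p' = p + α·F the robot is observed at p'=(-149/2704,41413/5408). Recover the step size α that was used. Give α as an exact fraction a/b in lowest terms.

F_att = 1/4·(g−p) = 1/4·(-2,-11) = (-0.5000,-2.7500)
o1: d²=149 > ρ²=61 → inactive
o2: d²=26 ≤ ρ²=61; F_rep = 8·(5,1)/26² = (0.0592,0.0118)
F = F_att + ΣF_rep = (-0.4408,-2.7382)
Δp = p'−p = (-0.0551,-0.3423); α = Δx/Fx = (-149/2704) / (-149/338) = 1/8
check: Δy/Fy = (-1851/5408) / (-1851/676) = 1/8 ✓

α = 1/8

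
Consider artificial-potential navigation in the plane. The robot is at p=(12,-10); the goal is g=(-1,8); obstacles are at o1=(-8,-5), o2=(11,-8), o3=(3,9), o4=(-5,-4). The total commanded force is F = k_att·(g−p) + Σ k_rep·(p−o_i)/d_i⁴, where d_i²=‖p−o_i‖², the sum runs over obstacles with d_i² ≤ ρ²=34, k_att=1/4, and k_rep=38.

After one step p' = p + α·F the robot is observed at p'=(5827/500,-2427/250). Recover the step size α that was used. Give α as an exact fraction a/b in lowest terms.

α = 1/5

F_att = 1/4·(g−p) = 1/4·(-13,18) = (-3.2500,4.5000)
o1: d²=425 > ρ²=34 → inactive
o2: d²=5 ≤ ρ²=34; F_rep = 38·(1,-2)/5² = (1.5200,-3.0400)
o3: d²=442 > ρ²=34 → inactive
o4: d²=325 > ρ²=34 → inactive
F = F_att + ΣF_rep = (-1.7300,1.4600)
Δp = p'−p = (-0.3460,0.2920); α = Δx/Fx = (-173/500) / (-173/100) = 1/5
check: Δy/Fy = (73/250) / (73/50) = 1/5 ✓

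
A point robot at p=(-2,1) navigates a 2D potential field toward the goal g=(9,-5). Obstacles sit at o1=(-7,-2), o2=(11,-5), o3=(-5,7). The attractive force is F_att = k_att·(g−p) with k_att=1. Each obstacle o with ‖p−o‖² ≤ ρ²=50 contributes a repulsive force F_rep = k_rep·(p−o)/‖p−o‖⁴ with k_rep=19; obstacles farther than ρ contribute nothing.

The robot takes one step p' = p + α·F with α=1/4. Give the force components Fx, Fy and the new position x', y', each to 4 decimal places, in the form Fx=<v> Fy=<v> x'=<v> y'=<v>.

Fx=11.1103 Fy=-6.0070 x'=0.7776 y'=-0.5017

F_att = 1·(g−p) = 1·(11,-6) = (11.0000,-6.0000)
o1: d²=34 ≤ ρ²=50; F_rep = 19·(5,3)/34² = (0.0822,0.0493)
o2: d²=205 > ρ²=50 → inactive
o3: d²=45 ≤ ρ²=50; F_rep = 19·(3,-6)/45² = (0.0281,-0.0563)
F = F_att + ΣF_rep = (11.1103,-6.0070)
p' = p + 1/4·F = (0.7776,-0.5017)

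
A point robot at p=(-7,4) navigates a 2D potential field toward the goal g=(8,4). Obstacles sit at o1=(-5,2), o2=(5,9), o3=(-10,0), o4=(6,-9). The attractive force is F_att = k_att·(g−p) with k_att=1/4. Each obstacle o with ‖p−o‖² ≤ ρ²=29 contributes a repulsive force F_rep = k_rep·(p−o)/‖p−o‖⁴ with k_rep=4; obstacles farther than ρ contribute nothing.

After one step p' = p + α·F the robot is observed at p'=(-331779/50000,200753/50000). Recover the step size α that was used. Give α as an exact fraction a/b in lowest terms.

α = 1/10

F_att = 1/4·(g−p) = 1/4·(15,0) = (3.7500,0.0000)
o1: d²=8 ≤ ρ²=29; F_rep = 4·(-2,2)/8² = (-0.1250,0.1250)
o2: d²=169 > ρ²=29 → inactive
o3: d²=25 ≤ ρ²=29; F_rep = 4·(3,4)/25² = (0.0192,0.0256)
o4: d²=338 > ρ²=29 → inactive
F = F_att + ΣF_rep = (3.6442,0.1506)
Δp = p'−p = (0.3644,0.0151); α = Δx/Fx = (18221/50000) / (18221/5000) = 1/10
check: Δy/Fy = (753/50000) / (753/5000) = 1/10 ✓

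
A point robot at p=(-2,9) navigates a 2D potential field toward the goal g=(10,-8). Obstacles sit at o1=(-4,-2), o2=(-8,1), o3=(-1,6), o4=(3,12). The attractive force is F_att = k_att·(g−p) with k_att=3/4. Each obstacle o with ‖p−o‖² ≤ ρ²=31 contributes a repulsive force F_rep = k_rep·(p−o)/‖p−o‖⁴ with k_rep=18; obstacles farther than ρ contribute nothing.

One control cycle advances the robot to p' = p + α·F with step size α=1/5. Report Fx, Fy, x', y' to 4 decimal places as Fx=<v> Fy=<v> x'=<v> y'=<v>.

F_att = 3/4·(g−p) = 3/4·(12,-17) = (9.0000,-12.7500)
o1: d²=125 > ρ²=31 → inactive
o2: d²=100 > ρ²=31 → inactive
o3: d²=10 ≤ ρ²=31; F_rep = 18·(-1,3)/10² = (-0.1800,0.5400)
o4: d²=34 > ρ²=31 → inactive
F = F_att + ΣF_rep = (8.8200,-12.2100)
p' = p + 1/5·F = (-0.2360,6.5580)

Fx=8.8200 Fy=-12.2100 x'=-0.2360 y'=6.5580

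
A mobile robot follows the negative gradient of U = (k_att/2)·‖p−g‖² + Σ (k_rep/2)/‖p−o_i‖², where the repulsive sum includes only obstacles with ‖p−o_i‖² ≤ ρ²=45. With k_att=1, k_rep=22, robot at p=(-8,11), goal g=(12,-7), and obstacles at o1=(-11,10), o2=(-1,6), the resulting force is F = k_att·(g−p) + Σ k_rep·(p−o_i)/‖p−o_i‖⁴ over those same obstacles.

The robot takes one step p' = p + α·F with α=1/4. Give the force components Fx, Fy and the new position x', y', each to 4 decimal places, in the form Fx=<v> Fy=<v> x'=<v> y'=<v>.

Fx=20.6600 Fy=-17.7800 x'=-2.8350 y'=6.5550

F_att = 1·(g−p) = 1·(20,-18) = (20.0000,-18.0000)
o1: d²=10 ≤ ρ²=45; F_rep = 22·(3,1)/10² = (0.6600,0.2200)
o2: d²=74 > ρ²=45 → inactive
F = F_att + ΣF_rep = (20.6600,-17.7800)
p' = p + 1/4·F = (-2.8350,6.5550)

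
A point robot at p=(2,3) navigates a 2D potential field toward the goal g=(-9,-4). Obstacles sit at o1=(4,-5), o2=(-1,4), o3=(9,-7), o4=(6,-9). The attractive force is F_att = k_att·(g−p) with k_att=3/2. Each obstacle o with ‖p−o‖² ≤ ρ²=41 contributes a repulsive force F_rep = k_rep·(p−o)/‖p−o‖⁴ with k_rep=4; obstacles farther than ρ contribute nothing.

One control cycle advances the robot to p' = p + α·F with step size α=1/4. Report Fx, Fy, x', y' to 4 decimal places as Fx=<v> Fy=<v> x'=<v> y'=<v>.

Fx=-16.3800 Fy=-10.5400 x'=-2.0950 y'=0.3650

F_att = 3/2·(g−p) = 3/2·(-11,-7) = (-16.5000,-10.5000)
o1: d²=68 > ρ²=41 → inactive
o2: d²=10 ≤ ρ²=41; F_rep = 4·(3,-1)/10² = (0.1200,-0.0400)
o3: d²=149 > ρ²=41 → inactive
o4: d²=160 > ρ²=41 → inactive
F = F_att + ΣF_rep = (-16.3800,-10.5400)
p' = p + 1/4·F = (-2.0950,0.3650)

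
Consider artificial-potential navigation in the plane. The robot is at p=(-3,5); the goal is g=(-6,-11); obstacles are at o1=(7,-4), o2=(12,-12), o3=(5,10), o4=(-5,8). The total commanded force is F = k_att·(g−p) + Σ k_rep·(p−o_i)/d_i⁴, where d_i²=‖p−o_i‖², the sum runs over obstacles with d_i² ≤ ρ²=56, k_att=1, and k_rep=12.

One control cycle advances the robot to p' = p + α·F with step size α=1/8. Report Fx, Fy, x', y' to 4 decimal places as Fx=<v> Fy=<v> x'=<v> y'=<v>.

Fx=-2.8580 Fy=-16.2130 x'=-3.3572 y'=2.9734

F_att = 1·(g−p) = 1·(-3,-16) = (-3.0000,-16.0000)
o1: d²=181 > ρ²=56 → inactive
o2: d²=514 > ρ²=56 → inactive
o3: d²=89 > ρ²=56 → inactive
o4: d²=13 ≤ ρ²=56; F_rep = 12·(2,-3)/13² = (0.1420,-0.2130)
F = F_att + ΣF_rep = (-2.8580,-16.2130)
p' = p + 1/8·F = (-3.3572,2.9734)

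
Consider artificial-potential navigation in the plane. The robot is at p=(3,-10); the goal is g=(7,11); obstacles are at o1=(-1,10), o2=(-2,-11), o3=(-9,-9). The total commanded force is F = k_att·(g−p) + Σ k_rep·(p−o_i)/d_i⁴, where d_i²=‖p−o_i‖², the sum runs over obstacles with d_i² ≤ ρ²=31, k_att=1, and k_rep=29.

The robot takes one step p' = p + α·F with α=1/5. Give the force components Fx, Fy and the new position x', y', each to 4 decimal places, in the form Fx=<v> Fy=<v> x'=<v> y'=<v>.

Fx=4.2145 Fy=21.0429 x'=3.8429 y'=-5.7914

F_att = 1·(g−p) = 1·(4,21) = (4.0000,21.0000)
o1: d²=416 > ρ²=31 → inactive
o2: d²=26 ≤ ρ²=31; F_rep = 29·(5,1)/26² = (0.2145,0.0429)
o3: d²=145 > ρ²=31 → inactive
F = F_att + ΣF_rep = (4.2145,21.0429)
p' = p + 1/5·F = (3.8429,-5.7914)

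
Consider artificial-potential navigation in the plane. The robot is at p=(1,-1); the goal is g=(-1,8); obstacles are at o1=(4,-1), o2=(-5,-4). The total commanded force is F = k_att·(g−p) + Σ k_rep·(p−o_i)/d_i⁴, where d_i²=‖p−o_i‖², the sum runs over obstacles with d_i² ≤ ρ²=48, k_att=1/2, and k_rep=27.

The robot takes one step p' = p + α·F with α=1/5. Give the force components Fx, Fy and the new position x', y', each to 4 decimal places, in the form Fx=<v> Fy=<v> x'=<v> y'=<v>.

F_att = 1/2·(g−p) = 1/2·(-2,9) = (-1.0000,4.5000)
o1: d²=9 ≤ ρ²=48; F_rep = 27·(-3,0)/9² = (-1.0000,0.0000)
o2: d²=45 ≤ ρ²=48; F_rep = 27·(6,3)/45² = (0.0800,0.0400)
F = F_att + ΣF_rep = (-1.9200,4.5400)
p' = p + 1/5·F = (0.6160,-0.0920)

Fx=-1.9200 Fy=4.5400 x'=0.6160 y'=-0.0920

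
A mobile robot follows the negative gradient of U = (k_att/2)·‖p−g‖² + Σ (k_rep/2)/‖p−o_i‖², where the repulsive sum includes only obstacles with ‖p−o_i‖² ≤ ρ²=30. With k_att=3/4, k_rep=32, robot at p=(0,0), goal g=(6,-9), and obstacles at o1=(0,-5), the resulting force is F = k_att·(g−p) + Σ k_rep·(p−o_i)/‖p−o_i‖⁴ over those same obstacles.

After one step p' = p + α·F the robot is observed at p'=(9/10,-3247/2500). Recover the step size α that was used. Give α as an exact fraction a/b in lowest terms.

α = 1/5

F_att = 3/4·(g−p) = 3/4·(6,-9) = (4.5000,-6.7500)
o1: d²=25 ≤ ρ²=30; F_rep = 32·(0,5)/25² = (0.0000,0.2560)
F = F_att + ΣF_rep = (4.5000,-6.4940)
Δp = p'−p = (0.9000,-1.2988); α = Δx/Fx = (9/10) / (9/2) = 1/5
check: Δy/Fy = (-3247/2500) / (-3247/500) = 1/5 ✓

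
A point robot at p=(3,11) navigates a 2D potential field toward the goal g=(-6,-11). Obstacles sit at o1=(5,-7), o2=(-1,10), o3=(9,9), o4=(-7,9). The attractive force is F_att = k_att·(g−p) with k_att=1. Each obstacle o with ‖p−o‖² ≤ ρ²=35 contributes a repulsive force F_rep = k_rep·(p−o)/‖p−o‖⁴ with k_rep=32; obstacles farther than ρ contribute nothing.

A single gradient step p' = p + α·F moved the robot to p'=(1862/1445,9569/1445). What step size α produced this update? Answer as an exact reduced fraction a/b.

F_att = 1·(g−p) = 1·(-9,-22) = (-9.0000,-22.0000)
o1: d²=328 > ρ²=35 → inactive
o2: d²=17 ≤ ρ²=35; F_rep = 32·(4,1)/17² = (0.4429,0.1107)
o3: d²=40 > ρ²=35 → inactive
o4: d²=104 > ρ²=35 → inactive
F = F_att + ΣF_rep = (-8.5571,-21.8893)
Δp = p'−p = (-1.7114,-4.3779); α = Δx/Fx = (-2473/1445) / (-2473/289) = 1/5
check: Δy/Fy = (-6326/1445) / (-6326/289) = 1/5 ✓

α = 1/5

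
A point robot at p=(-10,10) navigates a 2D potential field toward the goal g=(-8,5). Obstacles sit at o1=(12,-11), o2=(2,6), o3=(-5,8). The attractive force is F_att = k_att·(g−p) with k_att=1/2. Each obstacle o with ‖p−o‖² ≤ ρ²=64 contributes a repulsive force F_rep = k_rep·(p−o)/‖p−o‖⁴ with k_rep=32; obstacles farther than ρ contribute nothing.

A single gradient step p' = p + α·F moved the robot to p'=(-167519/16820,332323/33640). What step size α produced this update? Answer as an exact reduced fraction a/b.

α = 1/20

F_att = 1/2·(g−p) = 1/2·(2,-5) = (1.0000,-2.5000)
o1: d²=925 > ρ²=64 → inactive
o2: d²=160 > ρ²=64 → inactive
o3: d²=29 ≤ ρ²=64; F_rep = 32·(-5,2)/29² = (-0.1902,0.0761)
F = F_att + ΣF_rep = (0.8098,-2.4239)
Δp = p'−p = (0.0405,-0.1212); α = Δx/Fx = (681/16820) / (681/841) = 1/20
check: Δy/Fy = (-4077/33640) / (-4077/1682) = 1/20 ✓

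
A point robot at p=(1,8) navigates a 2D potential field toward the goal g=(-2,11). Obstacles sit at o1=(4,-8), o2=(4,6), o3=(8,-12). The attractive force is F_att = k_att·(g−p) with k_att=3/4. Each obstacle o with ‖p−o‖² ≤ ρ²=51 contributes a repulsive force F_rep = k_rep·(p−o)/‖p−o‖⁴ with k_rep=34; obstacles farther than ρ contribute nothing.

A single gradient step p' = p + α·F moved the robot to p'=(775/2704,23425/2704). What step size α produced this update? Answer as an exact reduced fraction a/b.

F_att = 3/4·(g−p) = 3/4·(-3,3) = (-2.2500,2.2500)
o1: d²=265 > ρ²=51 → inactive
o2: d²=13 ≤ ρ²=51; F_rep = 34·(-3,2)/13² = (-0.6036,0.4024)
o3: d²=449 > ρ²=51 → inactive
F = F_att + ΣF_rep = (-2.8536,2.6524)
Δp = p'−p = (-0.7134,0.6631); α = Δx/Fx = (-1929/2704) / (-1929/676) = 1/4
check: Δy/Fy = (1793/2704) / (1793/676) = 1/4 ✓

α = 1/4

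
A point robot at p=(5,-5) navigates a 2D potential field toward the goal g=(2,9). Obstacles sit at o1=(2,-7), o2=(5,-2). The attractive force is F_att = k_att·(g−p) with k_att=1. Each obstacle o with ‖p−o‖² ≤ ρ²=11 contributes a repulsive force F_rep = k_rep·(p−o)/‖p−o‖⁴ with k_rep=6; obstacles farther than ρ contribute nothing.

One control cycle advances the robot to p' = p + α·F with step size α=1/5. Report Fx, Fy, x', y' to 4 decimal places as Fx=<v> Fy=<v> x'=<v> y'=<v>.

Fx=-3.0000 Fy=13.7778 x'=4.4000 y'=-2.2444

F_att = 1·(g−p) = 1·(-3,14) = (-3.0000,14.0000)
o1: d²=13 > ρ²=11 → inactive
o2: d²=9 ≤ ρ²=11; F_rep = 6·(0,-3)/9² = (0.0000,-0.2222)
F = F_att + ΣF_rep = (-3.0000,13.7778)
p' = p + 1/5·F = (4.4000,-2.2444)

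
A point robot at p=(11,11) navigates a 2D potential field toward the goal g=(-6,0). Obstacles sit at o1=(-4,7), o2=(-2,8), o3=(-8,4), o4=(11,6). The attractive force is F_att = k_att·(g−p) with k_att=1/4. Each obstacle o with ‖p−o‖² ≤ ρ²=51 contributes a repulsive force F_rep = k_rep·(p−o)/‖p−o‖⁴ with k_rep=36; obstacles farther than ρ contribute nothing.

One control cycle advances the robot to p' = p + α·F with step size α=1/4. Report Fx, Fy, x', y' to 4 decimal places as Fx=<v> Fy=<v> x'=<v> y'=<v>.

Fx=-4.2500 Fy=-2.4620 x'=9.9375 y'=10.3845

F_att = 1/4·(g−p) = 1/4·(-17,-11) = (-4.2500,-2.7500)
o1: d²=241 > ρ²=51 → inactive
o2: d²=178 > ρ²=51 → inactive
o3: d²=410 > ρ²=51 → inactive
o4: d²=25 ≤ ρ²=51; F_rep = 36·(0,5)/25² = (0.0000,0.2880)
F = F_att + ΣF_rep = (-4.2500,-2.4620)
p' = p + 1/4·F = (9.9375,10.3845)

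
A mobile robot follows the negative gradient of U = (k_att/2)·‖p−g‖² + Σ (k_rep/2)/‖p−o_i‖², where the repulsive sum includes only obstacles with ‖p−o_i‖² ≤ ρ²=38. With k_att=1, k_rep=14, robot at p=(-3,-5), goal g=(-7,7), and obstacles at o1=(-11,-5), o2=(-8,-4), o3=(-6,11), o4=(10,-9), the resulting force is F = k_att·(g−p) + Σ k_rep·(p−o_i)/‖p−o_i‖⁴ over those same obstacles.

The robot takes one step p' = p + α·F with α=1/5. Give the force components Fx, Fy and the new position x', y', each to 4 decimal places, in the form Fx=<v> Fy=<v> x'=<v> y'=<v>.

F_att = 1·(g−p) = 1·(-4,12) = (-4.0000,12.0000)
o1: d²=64 > ρ²=38 → inactive
o2: d²=26 ≤ ρ²=38; F_rep = 14·(5,-1)/26² = (0.1036,-0.0207)
o3: d²=265 > ρ²=38 → inactive
o4: d²=185 > ρ²=38 → inactive
F = F_att + ΣF_rep = (-3.8964,11.9793)
p' = p + 1/5·F = (-3.7793,-2.6041)

Fx=-3.8964 Fy=11.9793 x'=-3.7793 y'=-2.6041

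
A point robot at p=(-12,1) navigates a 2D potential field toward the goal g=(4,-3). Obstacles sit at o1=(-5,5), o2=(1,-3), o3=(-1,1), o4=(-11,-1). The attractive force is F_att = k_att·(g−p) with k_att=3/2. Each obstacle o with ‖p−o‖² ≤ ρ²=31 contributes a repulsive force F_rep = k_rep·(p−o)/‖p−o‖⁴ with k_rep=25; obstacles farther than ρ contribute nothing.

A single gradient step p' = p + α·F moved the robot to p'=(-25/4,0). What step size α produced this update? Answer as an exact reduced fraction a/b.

α = 1/4

F_att = 3/2·(g−p) = 3/2·(16,-4) = (24.0000,-6.0000)
o1: d²=65 > ρ²=31 → inactive
o2: d²=185 > ρ²=31 → inactive
o3: d²=121 > ρ²=31 → inactive
o4: d²=5 ≤ ρ²=31; F_rep = 25·(-1,2)/5² = (-1.0000,2.0000)
F = F_att + ΣF_rep = (23.0000,-4.0000)
Δp = p'−p = (5.7500,-1.0000); α = Δx/Fx = (23/4) / (23) = 1/4
check: Δy/Fy = (-1) / (-4) = 1/4 ✓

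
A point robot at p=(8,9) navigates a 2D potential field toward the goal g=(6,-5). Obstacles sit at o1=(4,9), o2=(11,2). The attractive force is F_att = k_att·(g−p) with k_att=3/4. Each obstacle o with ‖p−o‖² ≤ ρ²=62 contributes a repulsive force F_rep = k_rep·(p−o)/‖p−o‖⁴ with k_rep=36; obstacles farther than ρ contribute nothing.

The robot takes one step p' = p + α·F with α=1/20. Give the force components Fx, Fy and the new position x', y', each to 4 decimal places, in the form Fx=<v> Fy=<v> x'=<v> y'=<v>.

F_att = 3/4·(g−p) = 3/4·(-2,-14) = (-1.5000,-10.5000)
o1: d²=16 ≤ ρ²=62; F_rep = 36·(4,0)/16² = (0.5625,0.0000)
o2: d²=58 ≤ ρ²=62; F_rep = 36·(-3,7)/58² = (-0.0321,0.0749)
F = F_att + ΣF_rep = (-0.9696,-10.4251)
p' = p + 1/20·F = (7.9515,8.4787)

Fx=-0.9696 Fy=-10.4251 x'=7.9515 y'=8.4787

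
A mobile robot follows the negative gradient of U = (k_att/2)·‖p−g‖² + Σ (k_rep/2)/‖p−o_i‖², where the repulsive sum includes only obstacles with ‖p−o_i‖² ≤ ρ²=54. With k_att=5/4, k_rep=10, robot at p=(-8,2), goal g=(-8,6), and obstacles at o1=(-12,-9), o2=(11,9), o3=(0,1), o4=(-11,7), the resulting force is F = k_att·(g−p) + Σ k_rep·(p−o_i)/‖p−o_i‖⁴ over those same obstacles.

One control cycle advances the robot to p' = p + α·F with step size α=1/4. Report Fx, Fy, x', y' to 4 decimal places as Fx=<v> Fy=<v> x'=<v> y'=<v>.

F_att = 5/4·(g−p) = 5/4·(0,4) = (0.0000,5.0000)
o1: d²=137 > ρ²=54 → inactive
o2: d²=410 > ρ²=54 → inactive
o3: d²=65 > ρ²=54 → inactive
o4: d²=34 ≤ ρ²=54; F_rep = 10·(3,-5)/34² = (0.0260,-0.0433)
F = F_att + ΣF_rep = (0.0260,4.9567)
p' = p + 1/4·F = (-7.9935,3.2392)

Fx=0.0260 Fy=4.9567 x'=-7.9935 y'=3.2392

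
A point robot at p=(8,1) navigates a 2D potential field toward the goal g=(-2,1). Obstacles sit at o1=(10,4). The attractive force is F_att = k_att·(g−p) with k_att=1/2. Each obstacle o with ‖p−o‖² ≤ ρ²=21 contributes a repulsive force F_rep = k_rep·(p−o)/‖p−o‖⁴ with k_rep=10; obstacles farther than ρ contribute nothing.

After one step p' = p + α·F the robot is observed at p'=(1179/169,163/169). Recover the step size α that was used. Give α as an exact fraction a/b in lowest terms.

α = 1/5

F_att = 1/2·(g−p) = 1/2·(-10,0) = (-5.0000,0.0000)
o1: d²=13 ≤ ρ²=21; F_rep = 10·(-2,-3)/13² = (-0.1183,-0.1775)
F = F_att + ΣF_rep = (-5.1183,-0.1775)
Δp = p'−p = (-1.0237,-0.0355); α = Δx/Fx = (-173/169) / (-865/169) = 1/5
check: Δy/Fy = (-6/169) / (-30/169) = 1/5 ✓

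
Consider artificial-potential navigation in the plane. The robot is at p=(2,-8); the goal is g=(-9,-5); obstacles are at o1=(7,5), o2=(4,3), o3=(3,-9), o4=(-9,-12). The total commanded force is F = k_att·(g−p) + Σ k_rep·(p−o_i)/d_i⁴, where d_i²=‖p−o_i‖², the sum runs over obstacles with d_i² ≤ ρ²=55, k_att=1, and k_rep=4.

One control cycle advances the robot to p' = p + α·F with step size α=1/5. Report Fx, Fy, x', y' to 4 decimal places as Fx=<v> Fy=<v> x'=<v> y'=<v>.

Fx=-12.0000 Fy=4.0000 x'=-0.4000 y'=-7.2000

F_att = 1·(g−p) = 1·(-11,3) = (-11.0000,3.0000)
o1: d²=194 > ρ²=55 → inactive
o2: d²=125 > ρ²=55 → inactive
o3: d²=2 ≤ ρ²=55; F_rep = 4·(-1,1)/2² = (-1.0000,1.0000)
o4: d²=137 > ρ²=55 → inactive
F = F_att + ΣF_rep = (-12.0000,4.0000)
p' = p + 1/5·F = (-0.4000,-7.2000)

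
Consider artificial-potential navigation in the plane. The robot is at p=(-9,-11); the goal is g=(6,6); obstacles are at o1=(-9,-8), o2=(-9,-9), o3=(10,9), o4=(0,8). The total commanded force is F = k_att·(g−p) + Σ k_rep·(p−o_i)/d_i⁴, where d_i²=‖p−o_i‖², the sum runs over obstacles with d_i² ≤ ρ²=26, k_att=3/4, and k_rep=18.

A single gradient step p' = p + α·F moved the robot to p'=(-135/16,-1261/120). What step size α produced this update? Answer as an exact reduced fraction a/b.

F_att = 3/4·(g−p) = 3/4·(15,17) = (11.2500,12.7500)
o1: d²=9 ≤ ρ²=26; F_rep = 18·(0,-3)/9² = (0.0000,-0.6667)
o2: d²=4 ≤ ρ²=26; F_rep = 18·(0,-2)/4² = (0.0000,-2.2500)
o3: d²=761 > ρ²=26 → inactive
o4: d²=442 > ρ²=26 → inactive
F = F_att + ΣF_rep = (11.2500,9.8333)
Δp = p'−p = (0.5625,0.4917); α = Δx/Fx = (9/16) / (45/4) = 1/20
check: Δy/Fy = (59/120) / (59/6) = 1/20 ✓

α = 1/20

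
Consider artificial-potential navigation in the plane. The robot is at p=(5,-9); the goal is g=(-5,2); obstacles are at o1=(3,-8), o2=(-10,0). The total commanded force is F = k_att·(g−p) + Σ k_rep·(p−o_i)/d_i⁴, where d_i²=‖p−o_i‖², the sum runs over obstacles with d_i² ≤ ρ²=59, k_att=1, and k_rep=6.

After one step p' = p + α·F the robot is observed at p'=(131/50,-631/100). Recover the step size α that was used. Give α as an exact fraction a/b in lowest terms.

α = 1/4

F_att = 1·(g−p) = 1·(-10,11) = (-10.0000,11.0000)
o1: d²=5 ≤ ρ²=59; F_rep = 6·(2,-1)/5² = (0.4800,-0.2400)
o2: d²=306 > ρ²=59 → inactive
F = F_att + ΣF_rep = (-9.5200,10.7600)
Δp = p'−p = (-2.3800,2.6900); α = Δx/Fx = (-119/50) / (-238/25) = 1/4
check: Δy/Fy = (269/100) / (269/25) = 1/4 ✓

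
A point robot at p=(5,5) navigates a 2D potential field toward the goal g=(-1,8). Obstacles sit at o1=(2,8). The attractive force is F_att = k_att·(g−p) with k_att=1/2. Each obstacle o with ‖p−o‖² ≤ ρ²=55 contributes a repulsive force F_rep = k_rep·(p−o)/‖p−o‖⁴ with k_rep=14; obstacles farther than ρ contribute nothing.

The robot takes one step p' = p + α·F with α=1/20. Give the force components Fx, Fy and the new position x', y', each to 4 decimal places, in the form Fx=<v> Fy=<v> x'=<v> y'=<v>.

F_att = 1/2·(g−p) = 1/2·(-6,3) = (-3.0000,1.5000)
o1: d²=18 ≤ ρ²=55; F_rep = 14·(3,-3)/18² = (0.1296,-0.1296)
F = F_att + ΣF_rep = (-2.8704,1.3704)
p' = p + 1/20·F = (4.8565,5.0685)

Fx=-2.8704 Fy=1.3704 x'=4.8565 y'=5.0685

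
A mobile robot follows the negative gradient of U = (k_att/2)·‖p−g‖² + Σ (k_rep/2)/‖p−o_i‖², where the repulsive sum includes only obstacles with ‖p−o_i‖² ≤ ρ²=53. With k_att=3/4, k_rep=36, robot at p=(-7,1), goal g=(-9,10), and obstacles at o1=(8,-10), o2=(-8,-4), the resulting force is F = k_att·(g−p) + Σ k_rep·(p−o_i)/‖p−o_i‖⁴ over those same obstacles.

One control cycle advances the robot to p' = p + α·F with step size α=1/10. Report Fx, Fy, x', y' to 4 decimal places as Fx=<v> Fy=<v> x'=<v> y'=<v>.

F_att = 3/4·(g−p) = 3/4·(-2,9) = (-1.5000,6.7500)
o1: d²=346 > ρ²=53 → inactive
o2: d²=26 ≤ ρ²=53; F_rep = 36·(1,5)/26² = (0.0533,0.2663)
F = F_att + ΣF_rep = (-1.4467,7.0163)
p' = p + 1/10·F = (-7.1447,1.7016)

Fx=-1.4467 Fy=7.0163 x'=-7.1447 y'=1.7016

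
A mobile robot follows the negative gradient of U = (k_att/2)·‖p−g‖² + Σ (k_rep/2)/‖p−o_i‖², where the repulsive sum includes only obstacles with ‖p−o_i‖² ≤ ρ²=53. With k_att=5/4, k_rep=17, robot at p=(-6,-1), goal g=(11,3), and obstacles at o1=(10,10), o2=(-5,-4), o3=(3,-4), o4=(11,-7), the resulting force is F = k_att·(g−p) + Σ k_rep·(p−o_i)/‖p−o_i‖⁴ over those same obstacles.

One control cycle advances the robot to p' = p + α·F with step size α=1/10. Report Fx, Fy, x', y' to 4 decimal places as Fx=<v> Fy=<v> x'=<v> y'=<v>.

Fx=21.0800 Fy=5.5100 x'=-3.8920 y'=-0.4490

F_att = 5/4·(g−p) = 5/4·(17,4) = (21.2500,5.0000)
o1: d²=377 > ρ²=53 → inactive
o2: d²=10 ≤ ρ²=53; F_rep = 17·(-1,3)/10² = (-0.1700,0.5100)
o3: d²=90 > ρ²=53 → inactive
o4: d²=325 > ρ²=53 → inactive
F = F_att + ΣF_rep = (21.0800,5.5100)
p' = p + 1/10·F = (-3.8920,-0.4490)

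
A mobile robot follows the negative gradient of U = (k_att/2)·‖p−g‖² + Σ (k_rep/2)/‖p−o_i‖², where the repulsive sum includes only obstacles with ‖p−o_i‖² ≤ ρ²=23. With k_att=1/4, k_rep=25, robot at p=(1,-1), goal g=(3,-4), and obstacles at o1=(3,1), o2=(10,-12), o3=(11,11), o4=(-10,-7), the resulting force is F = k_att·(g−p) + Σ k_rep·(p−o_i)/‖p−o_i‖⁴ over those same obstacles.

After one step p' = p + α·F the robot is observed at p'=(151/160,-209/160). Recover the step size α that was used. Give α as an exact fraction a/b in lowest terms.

α = 1/5

F_att = 1/4·(g−p) = 1/4·(2,-3) = (0.5000,-0.7500)
o1: d²=8 ≤ ρ²=23; F_rep = 25·(-2,-2)/8² = (-0.7812,-0.7812)
o2: d²=202 > ρ²=23 → inactive
o3: d²=244 > ρ²=23 → inactive
o4: d²=157 > ρ²=23 → inactive
F = F_att + ΣF_rep = (-0.2812,-1.5312)
Δp = p'−p = (-0.0563,-0.3063); α = Δx/Fx = (-9/160) / (-9/32) = 1/5
check: Δy/Fy = (-49/160) / (-49/32) = 1/5 ✓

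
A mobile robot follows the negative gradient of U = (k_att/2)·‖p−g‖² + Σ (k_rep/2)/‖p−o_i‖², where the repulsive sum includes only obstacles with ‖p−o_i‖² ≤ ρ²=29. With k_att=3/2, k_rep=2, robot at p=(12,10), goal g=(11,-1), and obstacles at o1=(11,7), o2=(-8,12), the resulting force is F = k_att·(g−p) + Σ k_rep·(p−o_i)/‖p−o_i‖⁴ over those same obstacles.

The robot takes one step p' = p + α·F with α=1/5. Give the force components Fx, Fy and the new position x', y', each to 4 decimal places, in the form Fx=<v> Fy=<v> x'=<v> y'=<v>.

F_att = 3/2·(g−p) = 3/2·(-1,-11) = (-1.5000,-16.5000)
o1: d²=10 ≤ ρ²=29; F_rep = 2·(1,3)/10² = (0.0200,0.0600)
o2: d²=404 > ρ²=29 → inactive
F = F_att + ΣF_rep = (-1.4800,-16.4400)
p' = p + 1/5·F = (11.7040,6.7120)

Fx=-1.4800 Fy=-16.4400 x'=11.7040 y'=6.7120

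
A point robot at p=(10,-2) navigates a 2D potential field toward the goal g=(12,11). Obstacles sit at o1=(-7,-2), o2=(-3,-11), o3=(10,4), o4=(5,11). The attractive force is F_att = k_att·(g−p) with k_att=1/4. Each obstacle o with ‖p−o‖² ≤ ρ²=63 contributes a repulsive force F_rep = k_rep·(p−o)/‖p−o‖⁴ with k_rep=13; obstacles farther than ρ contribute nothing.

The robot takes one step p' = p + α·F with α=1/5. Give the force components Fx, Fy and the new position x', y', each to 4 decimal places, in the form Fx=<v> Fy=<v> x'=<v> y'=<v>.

Fx=0.5000 Fy=3.1898 x'=10.1000 y'=-1.3620

F_att = 1/4·(g−p) = 1/4·(2,13) = (0.5000,3.2500)
o1: d²=289 > ρ²=63 → inactive
o2: d²=250 > ρ²=63 → inactive
o3: d²=36 ≤ ρ²=63; F_rep = 13·(0,-6)/36² = (0.0000,-0.0602)
o4: d²=194 > ρ²=63 → inactive
F = F_att + ΣF_rep = (0.5000,3.1898)
p' = p + 1/5·F = (10.1000,-1.3620)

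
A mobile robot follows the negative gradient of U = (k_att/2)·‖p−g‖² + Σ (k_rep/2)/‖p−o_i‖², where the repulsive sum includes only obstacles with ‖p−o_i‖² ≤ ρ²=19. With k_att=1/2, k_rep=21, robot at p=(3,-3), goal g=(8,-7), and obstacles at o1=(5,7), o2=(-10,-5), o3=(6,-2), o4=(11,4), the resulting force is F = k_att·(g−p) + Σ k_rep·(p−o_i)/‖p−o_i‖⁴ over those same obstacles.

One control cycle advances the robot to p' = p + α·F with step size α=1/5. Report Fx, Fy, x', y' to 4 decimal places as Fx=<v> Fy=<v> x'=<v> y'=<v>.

Fx=1.8700 Fy=-2.2100 x'=3.3740 y'=-3.4420

F_att = 1/2·(g−p) = 1/2·(5,-4) = (2.5000,-2.0000)
o1: d²=104 > ρ²=19 → inactive
o2: d²=173 > ρ²=19 → inactive
o3: d²=10 ≤ ρ²=19; F_rep = 21·(-3,-1)/10² = (-0.6300,-0.2100)
o4: d²=113 > ρ²=19 → inactive
F = F_att + ΣF_rep = (1.8700,-2.2100)
p' = p + 1/5·F = (3.3740,-3.4420)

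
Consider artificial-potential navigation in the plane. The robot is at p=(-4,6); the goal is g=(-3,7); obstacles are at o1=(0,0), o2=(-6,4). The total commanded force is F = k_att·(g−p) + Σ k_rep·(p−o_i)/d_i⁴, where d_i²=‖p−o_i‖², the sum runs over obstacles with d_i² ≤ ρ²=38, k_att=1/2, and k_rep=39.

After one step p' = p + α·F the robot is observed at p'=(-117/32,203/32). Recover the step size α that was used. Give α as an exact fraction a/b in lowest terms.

α = 1/5

F_att = 1/2·(g−p) = 1/2·(1,1) = (0.5000,0.5000)
o1: d²=52 > ρ²=38 → inactive
o2: d²=8 ≤ ρ²=38; F_rep = 39·(2,2)/8² = (1.2188,1.2188)
F = F_att + ΣF_rep = (1.7188,1.7188)
Δp = p'−p = (0.3438,0.3438); α = Δx/Fx = (11/32) / (55/32) = 1/5
check: Δy/Fy = (11/32) / (55/32) = 1/5 ✓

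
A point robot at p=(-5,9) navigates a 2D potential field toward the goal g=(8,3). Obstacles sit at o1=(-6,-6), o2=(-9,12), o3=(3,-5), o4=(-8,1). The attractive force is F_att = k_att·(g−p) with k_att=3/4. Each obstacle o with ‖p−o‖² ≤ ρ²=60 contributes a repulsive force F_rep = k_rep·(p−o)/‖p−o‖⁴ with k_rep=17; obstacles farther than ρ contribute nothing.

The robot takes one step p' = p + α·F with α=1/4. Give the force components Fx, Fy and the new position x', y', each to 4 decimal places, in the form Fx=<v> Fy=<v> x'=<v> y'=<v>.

F_att = 3/4·(g−p) = 3/4·(13,-6) = (9.7500,-4.5000)
o1: d²=226 > ρ²=60 → inactive
o2: d²=25 ≤ ρ²=60; F_rep = 17·(4,-3)/25² = (0.1088,-0.0816)
o3: d²=260 > ρ²=60 → inactive
o4: d²=73 > ρ²=60 → inactive
F = F_att + ΣF_rep = (9.8588,-4.5816)
p' = p + 1/4·F = (-2.5353,7.8546)

Fx=9.8588 Fy=-4.5816 x'=-2.5353 y'=7.8546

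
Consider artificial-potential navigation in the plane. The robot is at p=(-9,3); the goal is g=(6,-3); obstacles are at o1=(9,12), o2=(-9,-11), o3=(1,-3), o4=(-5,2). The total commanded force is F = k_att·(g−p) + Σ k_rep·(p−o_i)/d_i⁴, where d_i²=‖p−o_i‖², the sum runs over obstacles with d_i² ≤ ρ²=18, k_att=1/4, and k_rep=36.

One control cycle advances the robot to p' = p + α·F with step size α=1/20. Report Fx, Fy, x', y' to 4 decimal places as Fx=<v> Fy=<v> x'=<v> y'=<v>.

F_att = 1/4·(g−p) = 1/4·(15,-6) = (3.7500,-1.5000)
o1: d²=405 > ρ²=18 → inactive
o2: d²=196 > ρ²=18 → inactive
o3: d²=136 > ρ²=18 → inactive
o4: d²=17 ≤ ρ²=18; F_rep = 36·(-4,1)/17² = (-0.4983,0.1246)
F = F_att + ΣF_rep = (3.2517,-1.3754)
p' = p + 1/20·F = (-8.8374,2.9312)

Fx=3.2517 Fy=-1.3754 x'=-8.8374 y'=2.9312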